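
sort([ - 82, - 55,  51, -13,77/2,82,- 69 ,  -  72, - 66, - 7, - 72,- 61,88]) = [ - 82,- 72 ,-72,-69,  -  66, - 61, - 55, - 13,  -  7,  77/2, 51, 82, 88]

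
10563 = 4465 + 6098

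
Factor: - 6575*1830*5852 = -2^3*3^1*5^3*7^1  *  11^1*19^1*61^1 * 263^1= - 70412727000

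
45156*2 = 90312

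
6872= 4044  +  2828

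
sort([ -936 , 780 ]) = [ - 936, 780]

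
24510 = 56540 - 32030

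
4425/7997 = 4425/7997 = 0.55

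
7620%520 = 340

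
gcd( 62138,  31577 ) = 1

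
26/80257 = 26/80257 = 0.00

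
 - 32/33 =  - 1 + 1/33= -0.97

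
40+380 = 420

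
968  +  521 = 1489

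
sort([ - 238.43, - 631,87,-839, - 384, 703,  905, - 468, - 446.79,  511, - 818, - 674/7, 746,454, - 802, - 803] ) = [  -  839, - 818, - 803, - 802, - 631, - 468, - 446.79, - 384, - 238.43, - 674/7, 87, 454, 511 , 703, 746, 905]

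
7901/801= 7901/801 = 9.86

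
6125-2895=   3230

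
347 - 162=185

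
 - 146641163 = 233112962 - 379754125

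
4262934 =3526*1209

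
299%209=90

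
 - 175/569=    - 175/569  =  -0.31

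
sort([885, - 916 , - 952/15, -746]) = [ -916, - 746,-952/15,885] 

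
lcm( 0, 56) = 0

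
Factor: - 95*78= -2^1 * 3^1*5^1*13^1*19^1 = -7410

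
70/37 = 1+ 33/37 =1.89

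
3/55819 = 3/55819 = 0.00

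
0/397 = 0 =0.00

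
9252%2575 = 1527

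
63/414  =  7/46=0.15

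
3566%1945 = 1621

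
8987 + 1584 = 10571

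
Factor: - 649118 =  - 2^1*59^1 * 5501^1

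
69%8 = 5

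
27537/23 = 1197  +  6/23 = 1197.26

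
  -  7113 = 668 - 7781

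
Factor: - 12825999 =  - 3^3*475037^1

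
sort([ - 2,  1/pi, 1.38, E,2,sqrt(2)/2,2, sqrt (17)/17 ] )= [ - 2,sqrt( 17)/17,  1/pi , sqrt( 2)/2,1.38, 2, 2,  E]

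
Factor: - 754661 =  - 19^1*39719^1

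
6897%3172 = 553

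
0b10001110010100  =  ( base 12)5330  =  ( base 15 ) 2a73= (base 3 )110111100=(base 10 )9108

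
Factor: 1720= 2^3 * 5^1*43^1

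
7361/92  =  7361/92 = 80.01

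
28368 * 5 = 141840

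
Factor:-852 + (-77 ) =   -  929 = -929^1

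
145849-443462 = -297613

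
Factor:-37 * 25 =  - 925 = - 5^2*37^1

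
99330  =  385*258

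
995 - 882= 113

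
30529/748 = 40 + 609/748= 40.81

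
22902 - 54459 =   -  31557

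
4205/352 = 11 + 333/352= 11.95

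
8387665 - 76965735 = -68578070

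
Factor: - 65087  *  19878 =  - 2^1* 3^1*11^1*61^1*97^1*3313^1 = - 1293799386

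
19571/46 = 19571/46 =425.46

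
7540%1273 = 1175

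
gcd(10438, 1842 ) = 614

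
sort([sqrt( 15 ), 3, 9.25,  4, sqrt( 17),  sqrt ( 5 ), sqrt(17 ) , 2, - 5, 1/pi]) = [ - 5,1/pi, 2, sqrt( 5 ),3,sqrt( 15 ) , 4,sqrt ( 17),sqrt(17),9.25]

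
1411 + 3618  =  5029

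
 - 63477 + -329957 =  - 393434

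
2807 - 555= 2252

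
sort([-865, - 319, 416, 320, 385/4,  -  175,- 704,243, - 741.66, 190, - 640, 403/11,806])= [ - 865, - 741.66, - 704, -640, - 319, - 175, 403/11, 385/4,  190, 243  ,  320, 416,806]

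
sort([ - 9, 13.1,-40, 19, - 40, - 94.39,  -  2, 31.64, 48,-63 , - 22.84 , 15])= [ - 94.39,-63,-40, - 40,-22.84,-9 ,-2,13.1 , 15, 19,31.64,48 ] 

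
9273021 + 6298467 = 15571488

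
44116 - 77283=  - 33167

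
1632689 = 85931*19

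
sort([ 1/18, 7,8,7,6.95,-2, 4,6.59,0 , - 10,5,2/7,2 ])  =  [ - 10, - 2,0, 1/18,2/7,2,4, 5,6.59,  6.95, 7,7, 8]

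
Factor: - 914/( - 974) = 457/487  =  457^1*487^( - 1 ) 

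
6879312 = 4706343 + 2172969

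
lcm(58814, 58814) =58814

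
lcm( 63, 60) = 1260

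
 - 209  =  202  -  411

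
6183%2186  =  1811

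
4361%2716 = 1645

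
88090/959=88090/959= 91.86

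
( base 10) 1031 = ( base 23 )1lj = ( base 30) 14B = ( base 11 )858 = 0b10000000111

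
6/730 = 3/365 = 0.01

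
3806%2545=1261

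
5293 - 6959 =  - 1666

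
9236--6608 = 15844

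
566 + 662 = 1228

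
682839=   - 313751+996590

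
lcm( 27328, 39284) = 628544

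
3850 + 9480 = 13330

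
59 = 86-27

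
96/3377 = 96/3377 = 0.03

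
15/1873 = 15/1873 = 0.01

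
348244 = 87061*4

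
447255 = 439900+7355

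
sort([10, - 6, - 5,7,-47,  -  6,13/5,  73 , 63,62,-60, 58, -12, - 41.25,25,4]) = [-60, - 47, - 41.25,-12,-6,-6,- 5, 13/5,4,7,10 , 25, 58,62,  63 , 73]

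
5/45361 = 5/45361  =  0.00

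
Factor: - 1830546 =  - 2^1 * 3^3*109^1*311^1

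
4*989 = 3956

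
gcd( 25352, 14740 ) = 4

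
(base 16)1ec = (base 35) e2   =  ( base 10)492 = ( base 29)GS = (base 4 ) 13230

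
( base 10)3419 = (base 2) 110101011011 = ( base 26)51d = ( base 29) 41Q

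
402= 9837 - 9435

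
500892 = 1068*469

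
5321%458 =283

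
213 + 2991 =3204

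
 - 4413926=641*( -6886) 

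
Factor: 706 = 2^1*353^1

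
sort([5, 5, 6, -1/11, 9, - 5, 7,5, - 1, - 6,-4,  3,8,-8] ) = [  -  8, - 6, - 5, - 4, - 1, - 1/11,3 , 5,5,5, 6,7,8, 9 ]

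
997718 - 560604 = 437114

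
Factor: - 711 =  - 3^2 * 79^1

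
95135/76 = 95135/76 = 1251.78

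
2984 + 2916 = 5900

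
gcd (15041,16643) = 89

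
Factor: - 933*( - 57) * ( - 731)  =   - 3^2*17^1*19^1*43^1 * 311^1 = - 38875311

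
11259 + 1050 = 12309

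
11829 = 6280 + 5549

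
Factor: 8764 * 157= 2^2*7^1*157^1 * 313^1 = 1375948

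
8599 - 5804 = 2795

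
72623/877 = 82 + 709/877 = 82.81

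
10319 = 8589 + 1730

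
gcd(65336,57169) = 8167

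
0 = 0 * 90213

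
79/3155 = 79/3155 = 0.03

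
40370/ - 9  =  -4486 + 4/9 = - 4485.56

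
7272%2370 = 162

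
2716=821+1895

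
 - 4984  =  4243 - 9227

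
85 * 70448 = 5988080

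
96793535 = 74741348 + 22052187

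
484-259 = 225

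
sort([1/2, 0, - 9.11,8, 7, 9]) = [ - 9.11, 0, 1/2,7,8,  9]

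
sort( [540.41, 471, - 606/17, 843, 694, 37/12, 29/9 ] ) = [-606/17, 37/12,29/9, 471, 540.41 , 694,843]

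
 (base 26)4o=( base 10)128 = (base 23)5D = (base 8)200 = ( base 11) 107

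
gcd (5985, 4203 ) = 9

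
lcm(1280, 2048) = 10240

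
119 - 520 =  - 401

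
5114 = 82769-77655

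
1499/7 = 1499/7= 214.14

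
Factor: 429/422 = 2^ ( - 1)*3^1* 11^1*13^1 * 211^( - 1 ) 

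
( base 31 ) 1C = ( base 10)43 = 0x2B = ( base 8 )53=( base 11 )3A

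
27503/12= 27503/12= 2291.92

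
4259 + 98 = 4357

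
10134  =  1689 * 6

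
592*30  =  17760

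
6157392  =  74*83208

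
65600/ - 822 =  - 80 + 80/411 =- 79.81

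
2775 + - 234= 2541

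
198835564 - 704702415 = - 505866851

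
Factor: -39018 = - 2^1 * 3^1*7^1*929^1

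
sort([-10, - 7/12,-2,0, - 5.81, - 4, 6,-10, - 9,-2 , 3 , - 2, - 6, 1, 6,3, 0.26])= [  -  10,-10,  -  9, - 6, - 5.81,  -  4 , - 2, - 2, - 2 , -7/12, 0,0.26,  1,  3, 3,6,6]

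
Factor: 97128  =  2^3*3^2 * 19^1*71^1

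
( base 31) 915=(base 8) 20755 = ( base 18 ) 18e9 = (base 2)10000111101101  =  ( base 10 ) 8685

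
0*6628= 0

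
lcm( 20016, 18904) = 340272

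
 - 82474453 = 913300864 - 995775317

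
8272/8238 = 4136/4119  =  1.00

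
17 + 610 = 627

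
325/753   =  325/753 = 0.43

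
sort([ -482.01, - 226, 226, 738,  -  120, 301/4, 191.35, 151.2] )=[ - 482.01, - 226, - 120,301/4, 151.2,191.35, 226 , 738]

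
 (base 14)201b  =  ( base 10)5513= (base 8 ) 12611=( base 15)1978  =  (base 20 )dfd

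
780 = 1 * 780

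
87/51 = 1 + 12/17 = 1.71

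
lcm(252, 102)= 4284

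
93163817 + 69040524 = 162204341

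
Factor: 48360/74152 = 3^1 * 5^1*23^( - 1 ) = 15/23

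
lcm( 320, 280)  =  2240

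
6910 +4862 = 11772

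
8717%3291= 2135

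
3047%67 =32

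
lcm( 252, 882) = 1764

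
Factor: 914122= 2^1 * 11^1 * 37^1*1123^1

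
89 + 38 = 127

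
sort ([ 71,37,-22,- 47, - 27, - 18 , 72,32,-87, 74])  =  [ - 87,  -  47, - 27, - 22, - 18,32,37, 71, 72,  74]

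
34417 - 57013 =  - 22596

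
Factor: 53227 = 17^1*31^1 *101^1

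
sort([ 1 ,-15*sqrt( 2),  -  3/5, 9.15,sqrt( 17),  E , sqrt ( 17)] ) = [-15 *sqrt( 2),  -  3/5,1, E, sqrt(17),  sqrt( 17 ),9.15 ]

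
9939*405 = 4025295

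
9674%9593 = 81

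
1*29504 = 29504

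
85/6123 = 85/6123 = 0.01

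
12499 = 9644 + 2855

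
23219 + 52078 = 75297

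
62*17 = 1054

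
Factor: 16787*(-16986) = -285143982 = -  2^1 * 3^1*19^1*149^1*16787^1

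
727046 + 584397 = 1311443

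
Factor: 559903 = 29^1*43^1*449^1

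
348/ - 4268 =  - 87/1067  =  - 0.08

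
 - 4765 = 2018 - 6783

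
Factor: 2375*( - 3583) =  - 5^3*19^1*3583^1 =- 8509625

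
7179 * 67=480993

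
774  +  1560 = 2334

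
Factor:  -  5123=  -47^1*109^1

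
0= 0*557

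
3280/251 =13 + 17/251 = 13.07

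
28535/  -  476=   -  28535/476 = - 59.95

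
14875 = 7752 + 7123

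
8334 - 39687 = - 31353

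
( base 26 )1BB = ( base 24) 1GD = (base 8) 1715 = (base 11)805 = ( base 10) 973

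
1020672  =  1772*576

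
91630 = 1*91630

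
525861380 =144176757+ 381684623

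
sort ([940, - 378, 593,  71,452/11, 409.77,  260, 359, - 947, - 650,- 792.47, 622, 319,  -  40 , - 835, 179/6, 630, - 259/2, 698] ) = [ - 947, - 835,-792.47, - 650, - 378, - 259/2, - 40, 179/6,452/11, 71,260, 319, 359, 409.77,  593,622, 630, 698,940]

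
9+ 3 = 12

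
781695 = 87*8985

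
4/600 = 1/150= 0.01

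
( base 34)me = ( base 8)1372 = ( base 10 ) 762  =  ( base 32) NQ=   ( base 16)2fa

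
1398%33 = 12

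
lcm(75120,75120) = 75120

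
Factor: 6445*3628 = 2^2*5^1 * 907^1* 1289^1 = 23382460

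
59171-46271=12900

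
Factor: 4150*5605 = 23260750= 2^1*5^3*19^1 * 59^1*83^1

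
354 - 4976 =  - 4622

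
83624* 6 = 501744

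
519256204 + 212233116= 731489320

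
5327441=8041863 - 2714422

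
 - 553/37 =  - 553/37  =  - 14.95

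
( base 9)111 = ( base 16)5B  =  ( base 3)10101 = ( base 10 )91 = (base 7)160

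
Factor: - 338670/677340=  - 1/2 = - 2^(  -  1)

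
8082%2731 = 2620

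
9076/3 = 3025 + 1/3 = 3025.33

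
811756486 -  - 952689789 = 1764446275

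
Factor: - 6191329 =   -  787^1*7867^1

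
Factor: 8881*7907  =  83^1*107^1*7907^1  =  70222067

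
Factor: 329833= 7^1*47119^1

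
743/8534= 743/8534 = 0.09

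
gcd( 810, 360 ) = 90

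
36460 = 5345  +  31115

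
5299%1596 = 511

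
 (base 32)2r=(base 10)91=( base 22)43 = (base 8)133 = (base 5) 331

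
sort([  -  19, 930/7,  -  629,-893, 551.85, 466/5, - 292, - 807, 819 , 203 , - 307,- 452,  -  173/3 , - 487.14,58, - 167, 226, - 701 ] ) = [ - 893,- 807,-701,-629,-487.14,  -  452,-307,-292, - 167, - 173/3 , - 19 , 58 , 466/5 , 930/7,203 , 226,551.85, 819]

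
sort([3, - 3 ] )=[ - 3, 3]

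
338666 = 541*626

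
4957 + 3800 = 8757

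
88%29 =1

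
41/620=41/620 = 0.07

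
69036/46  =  34518/23  =  1500.78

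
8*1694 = 13552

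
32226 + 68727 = 100953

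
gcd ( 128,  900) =4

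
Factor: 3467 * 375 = 1300125 = 3^1 *5^3*3467^1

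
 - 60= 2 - 62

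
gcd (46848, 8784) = 2928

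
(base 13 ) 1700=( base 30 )3mk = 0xD34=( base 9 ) 4565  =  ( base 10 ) 3380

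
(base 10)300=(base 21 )E6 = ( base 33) 93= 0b100101100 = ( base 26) BE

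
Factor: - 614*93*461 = -26324022 = - 2^1*3^1*31^1*307^1*461^1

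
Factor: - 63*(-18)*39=44226 = 2^1*3^5*7^1*13^1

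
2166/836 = 2 + 13/22= 2.59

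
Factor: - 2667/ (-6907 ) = 3^1*7^1*127^1*6907^(-1 )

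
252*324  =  81648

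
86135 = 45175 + 40960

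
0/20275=0= 0.00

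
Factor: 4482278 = 2^1* 2241139^1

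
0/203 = 0 =0.00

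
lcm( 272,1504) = 25568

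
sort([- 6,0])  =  [ - 6,0]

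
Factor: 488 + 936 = 2^4*89^1=1424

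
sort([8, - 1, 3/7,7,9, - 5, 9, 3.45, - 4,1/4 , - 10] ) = [ - 10 ,-5, - 4, - 1, 1/4,3/7 , 3.45 , 7, 8,9,9]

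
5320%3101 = 2219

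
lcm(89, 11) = 979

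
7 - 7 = 0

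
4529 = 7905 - 3376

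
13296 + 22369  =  35665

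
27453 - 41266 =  - 13813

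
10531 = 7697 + 2834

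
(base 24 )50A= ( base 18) 8ga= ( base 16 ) b4a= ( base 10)2890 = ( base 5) 43030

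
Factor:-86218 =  - 2^1*11^1*3919^1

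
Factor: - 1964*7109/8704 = -2^(-7)*17^( - 1)*491^1*7109^1  =  - 3490519/2176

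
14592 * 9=131328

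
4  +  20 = 24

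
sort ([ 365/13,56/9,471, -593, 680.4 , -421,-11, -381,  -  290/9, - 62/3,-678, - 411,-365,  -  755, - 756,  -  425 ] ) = [ - 756,  -  755, - 678, - 593, - 425, - 421, - 411, - 381, - 365,-290/9 ,  -  62/3, - 11,56/9,365/13,  471,680.4 ] 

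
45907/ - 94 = -489 + 59/94 = -  488.37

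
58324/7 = 8332  =  8332.00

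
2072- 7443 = - 5371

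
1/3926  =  1/3926 = 0.00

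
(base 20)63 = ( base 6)323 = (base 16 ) 7b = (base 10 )123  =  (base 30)43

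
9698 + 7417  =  17115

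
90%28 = 6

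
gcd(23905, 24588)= 683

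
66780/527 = 126 + 378/527 = 126.72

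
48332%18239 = 11854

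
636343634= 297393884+338949750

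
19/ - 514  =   - 1 + 495/514 = - 0.04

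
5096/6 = 849 + 1/3= 849.33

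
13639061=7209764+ 6429297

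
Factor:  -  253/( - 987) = 3^( - 1 )*7^(- 1 )*11^1*23^1 *47^(-1 ) 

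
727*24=17448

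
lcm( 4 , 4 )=4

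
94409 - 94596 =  - 187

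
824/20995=824/20995  =  0.04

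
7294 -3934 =3360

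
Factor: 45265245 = 3^1 * 5^1*37^1*81559^1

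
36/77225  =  36/77225 = 0.00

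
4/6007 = 4/6007 = 0.00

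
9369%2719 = 1212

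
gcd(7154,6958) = 98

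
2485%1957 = 528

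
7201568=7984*902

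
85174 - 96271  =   - 11097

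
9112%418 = 334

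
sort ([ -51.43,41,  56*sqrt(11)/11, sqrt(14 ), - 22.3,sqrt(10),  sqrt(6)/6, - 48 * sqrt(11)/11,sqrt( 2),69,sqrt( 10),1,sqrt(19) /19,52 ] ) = [-51.43, - 22.3, - 48*sqrt(11)/11,  sqrt ( 19 ) /19,sqrt( 6) /6,1, sqrt( 2),sqrt(10 ),  sqrt(10 ),sqrt(14),56 * sqrt(11) /11, 41,52,69] 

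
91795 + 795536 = 887331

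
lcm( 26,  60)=780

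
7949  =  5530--2419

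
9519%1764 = 699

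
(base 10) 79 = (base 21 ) 3g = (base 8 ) 117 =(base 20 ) 3J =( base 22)3D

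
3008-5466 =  - 2458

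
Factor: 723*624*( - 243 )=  - 2^4 * 3^7*13^1*241^1 =- 109629936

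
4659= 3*1553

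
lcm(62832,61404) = 2701776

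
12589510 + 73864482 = 86453992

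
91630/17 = 5390 = 5390.00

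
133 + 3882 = 4015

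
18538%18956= 18538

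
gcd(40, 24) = 8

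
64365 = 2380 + 61985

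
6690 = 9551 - 2861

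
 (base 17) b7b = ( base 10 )3309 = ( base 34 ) 2tb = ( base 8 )6355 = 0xced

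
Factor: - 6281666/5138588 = -165307/135226 = - 2^( - 1 )*7^( - 1 )*13^( - 1)*53^1*743^( - 1 )*3119^1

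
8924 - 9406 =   -  482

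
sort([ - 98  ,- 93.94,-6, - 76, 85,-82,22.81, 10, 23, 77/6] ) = [ - 98, - 93.94, - 82, - 76, - 6,10,77/6, 22.81, 23 , 85]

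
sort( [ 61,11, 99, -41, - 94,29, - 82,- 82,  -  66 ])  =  [ - 94,-82, - 82,-66,  -  41,11, 29,61, 99 ] 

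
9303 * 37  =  344211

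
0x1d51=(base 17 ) 18G8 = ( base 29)8qn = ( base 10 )7505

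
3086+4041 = 7127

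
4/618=2/309 =0.01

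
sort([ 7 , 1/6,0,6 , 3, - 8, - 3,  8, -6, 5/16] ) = [ - 8, -6, - 3,0, 1/6,5/16,  3,6,7, 8 ] 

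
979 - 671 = 308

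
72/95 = 72/95 = 0.76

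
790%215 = 145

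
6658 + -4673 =1985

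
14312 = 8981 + 5331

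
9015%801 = 204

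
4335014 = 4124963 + 210051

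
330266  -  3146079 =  - 2815813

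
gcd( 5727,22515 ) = 3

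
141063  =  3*47021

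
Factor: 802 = 2^1 *401^1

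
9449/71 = 133+6/71 = 133.08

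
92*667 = 61364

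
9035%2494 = 1553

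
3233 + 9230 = 12463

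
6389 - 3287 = 3102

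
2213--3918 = 6131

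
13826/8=6913/4 =1728.25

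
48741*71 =3460611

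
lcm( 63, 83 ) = 5229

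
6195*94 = 582330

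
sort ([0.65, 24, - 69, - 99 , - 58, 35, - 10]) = [ - 99,  -  69,  -  58, - 10, 0.65, 24, 35] 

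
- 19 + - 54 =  - 73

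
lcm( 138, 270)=6210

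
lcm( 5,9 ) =45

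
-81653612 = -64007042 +-17646570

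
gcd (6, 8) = 2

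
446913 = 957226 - 510313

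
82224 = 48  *1713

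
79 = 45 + 34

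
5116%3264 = 1852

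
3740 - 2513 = 1227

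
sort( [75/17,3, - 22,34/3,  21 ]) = [ - 22,3, 75/17,34/3,21] 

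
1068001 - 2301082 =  - 1233081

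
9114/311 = 9114/311 = 29.31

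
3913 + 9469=13382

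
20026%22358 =20026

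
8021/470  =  17 + 31/470  =  17.07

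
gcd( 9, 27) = 9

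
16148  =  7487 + 8661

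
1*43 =43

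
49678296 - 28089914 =21588382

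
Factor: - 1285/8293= -5^1* 257^1 * 8293^(-1 ) 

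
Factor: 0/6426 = 0^1  =  0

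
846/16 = 423/8 = 52.88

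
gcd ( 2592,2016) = 288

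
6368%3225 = 3143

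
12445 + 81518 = 93963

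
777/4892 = 777/4892 = 0.16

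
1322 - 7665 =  - 6343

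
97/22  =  4 + 9/22=4.41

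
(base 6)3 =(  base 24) 3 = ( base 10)3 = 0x3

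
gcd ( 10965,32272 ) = 1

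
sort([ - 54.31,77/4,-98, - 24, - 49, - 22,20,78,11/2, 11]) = [ -98, - 54.31, - 49, - 24, - 22, 11/2,11, 77/4, 20, 78 ] 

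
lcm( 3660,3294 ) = 32940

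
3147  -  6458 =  - 3311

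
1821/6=607/2 =303.50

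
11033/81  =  136 + 17/81  =  136.21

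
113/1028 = 113/1028 = 0.11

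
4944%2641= 2303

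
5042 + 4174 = 9216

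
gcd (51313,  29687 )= 1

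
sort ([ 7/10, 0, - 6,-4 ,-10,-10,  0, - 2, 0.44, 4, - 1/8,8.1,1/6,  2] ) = [ - 10,-10,- 6, - 4,-2 ,-1/8,0, 0, 1/6,0.44, 7/10, 2, 4,8.1]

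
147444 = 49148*3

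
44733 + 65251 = 109984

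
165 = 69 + 96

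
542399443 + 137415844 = 679815287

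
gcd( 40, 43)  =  1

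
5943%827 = 154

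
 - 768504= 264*( - 2911 )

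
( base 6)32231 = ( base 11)3350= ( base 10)4411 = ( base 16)113B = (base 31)4i9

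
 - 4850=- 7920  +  3070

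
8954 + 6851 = 15805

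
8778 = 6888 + 1890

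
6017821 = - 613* (-9817)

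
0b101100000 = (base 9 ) 431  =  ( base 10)352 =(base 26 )DE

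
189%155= 34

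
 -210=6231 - 6441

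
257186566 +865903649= 1123090215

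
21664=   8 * 2708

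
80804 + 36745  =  117549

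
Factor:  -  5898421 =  - 5898421^1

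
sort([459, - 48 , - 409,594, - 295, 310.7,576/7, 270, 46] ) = [ - 409, - 295, - 48,46, 576/7, 270,  310.7, 459, 594] 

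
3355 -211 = 3144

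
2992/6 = 498 + 2/3 = 498.67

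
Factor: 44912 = 2^4*7^1  *  401^1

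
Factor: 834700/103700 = 61^ ( - 1 )*491^1 = 491/61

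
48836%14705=4721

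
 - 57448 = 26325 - 83773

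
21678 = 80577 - 58899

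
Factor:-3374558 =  - 2^1*11^1*157^1*977^1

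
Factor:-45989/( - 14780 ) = 2^(-2)*5^(- 1) * 739^ ( - 1)*45989^1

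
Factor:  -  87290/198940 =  - 43/98  =  -  2^( - 1 )*7^ ( - 2)*43^1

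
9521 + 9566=19087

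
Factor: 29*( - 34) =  - 986 = - 2^1*17^1*29^1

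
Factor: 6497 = 73^1*89^1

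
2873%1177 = 519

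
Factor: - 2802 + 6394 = 3592 = 2^3 * 449^1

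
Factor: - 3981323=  - 23^1*29^1*47^1*127^1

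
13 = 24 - 11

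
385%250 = 135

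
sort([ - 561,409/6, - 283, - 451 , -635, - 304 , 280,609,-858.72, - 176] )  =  [ - 858.72, - 635, - 561,-451, - 304, - 283, - 176,  409/6, 280,609]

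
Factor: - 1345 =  -5^1 * 269^1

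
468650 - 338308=130342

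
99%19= 4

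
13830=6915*2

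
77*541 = 41657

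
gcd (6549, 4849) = 1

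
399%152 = 95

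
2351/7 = 335 + 6/7 = 335.86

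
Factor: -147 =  - 3^1*7^2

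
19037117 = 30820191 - 11783074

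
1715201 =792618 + 922583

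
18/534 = 3/89  =  0.03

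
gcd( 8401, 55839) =1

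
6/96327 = 2/32109 = 0.00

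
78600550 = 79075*994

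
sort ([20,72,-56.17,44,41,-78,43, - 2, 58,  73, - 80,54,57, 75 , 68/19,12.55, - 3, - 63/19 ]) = [-80,-78,-56.17,-63/19,- 3,-2,68/19,12.55, 20, 41,43,  44, 54 , 57 , 58,72, 73,75 ] 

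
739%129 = 94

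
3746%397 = 173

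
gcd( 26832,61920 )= 2064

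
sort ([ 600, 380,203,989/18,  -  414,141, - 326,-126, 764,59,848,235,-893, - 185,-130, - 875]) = [ - 893,  -  875, - 414,-326, - 185, - 130, - 126,989/18, 59,141, 203, 235,380,600,764, 848] 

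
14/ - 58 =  - 7/29 = - 0.24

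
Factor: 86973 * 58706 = 5105836938 = 2^1*3^1*53^1*149^1*197^1 * 547^1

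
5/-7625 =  - 1/1525 = - 0.00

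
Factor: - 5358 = -2^1*3^1*19^1 * 47^1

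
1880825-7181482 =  - 5300657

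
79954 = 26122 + 53832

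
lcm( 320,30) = 960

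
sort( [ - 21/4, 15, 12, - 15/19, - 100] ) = [ - 100 ,-21/4 , - 15/19,12, 15]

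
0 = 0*4825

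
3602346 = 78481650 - 74879304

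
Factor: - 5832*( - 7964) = 46446048 = 2^5 * 3^6*11^1*181^1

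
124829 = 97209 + 27620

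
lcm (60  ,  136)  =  2040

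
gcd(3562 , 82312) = 2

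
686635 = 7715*89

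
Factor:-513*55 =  - 3^3*5^1*11^1*19^1 = - 28215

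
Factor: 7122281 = 31^1*229751^1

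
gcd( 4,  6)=2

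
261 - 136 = 125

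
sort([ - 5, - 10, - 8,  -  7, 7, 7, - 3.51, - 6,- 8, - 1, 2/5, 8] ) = [ - 10, - 8 , - 8  , - 7, - 6, - 5, - 3.51, - 1 , 2/5 , 7,7, 8 ] 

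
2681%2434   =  247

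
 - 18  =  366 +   -  384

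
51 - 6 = 45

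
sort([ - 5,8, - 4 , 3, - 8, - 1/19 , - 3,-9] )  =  [ - 9 , - 8 , - 5 ,- 4, - 3,-1/19,3,8] 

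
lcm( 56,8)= 56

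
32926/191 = 32926/191=172.39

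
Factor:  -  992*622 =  - 617024 = - 2^6*31^1 * 311^1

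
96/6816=1/71 = 0.01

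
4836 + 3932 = 8768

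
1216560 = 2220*548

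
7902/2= 3951 = 3951.00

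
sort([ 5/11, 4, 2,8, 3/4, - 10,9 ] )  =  [ - 10,5/11, 3/4, 2,4,8,9 ] 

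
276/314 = 138/157 = 0.88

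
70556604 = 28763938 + 41792666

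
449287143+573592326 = 1022879469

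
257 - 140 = 117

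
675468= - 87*(- 7764 ) 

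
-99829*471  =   - 47019459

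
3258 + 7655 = 10913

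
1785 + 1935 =3720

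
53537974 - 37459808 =16078166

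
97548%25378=21414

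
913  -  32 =881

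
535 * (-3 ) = -1605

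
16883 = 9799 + 7084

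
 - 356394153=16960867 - 373355020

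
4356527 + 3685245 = 8041772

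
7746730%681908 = 245742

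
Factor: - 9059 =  - 9059^1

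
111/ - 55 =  - 111/55 = -  2.02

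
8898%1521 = 1293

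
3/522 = 1/174 = 0.01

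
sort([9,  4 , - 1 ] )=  [-1, 4,9]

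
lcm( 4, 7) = 28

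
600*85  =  51000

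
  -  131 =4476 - 4607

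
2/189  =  2/189 = 0.01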